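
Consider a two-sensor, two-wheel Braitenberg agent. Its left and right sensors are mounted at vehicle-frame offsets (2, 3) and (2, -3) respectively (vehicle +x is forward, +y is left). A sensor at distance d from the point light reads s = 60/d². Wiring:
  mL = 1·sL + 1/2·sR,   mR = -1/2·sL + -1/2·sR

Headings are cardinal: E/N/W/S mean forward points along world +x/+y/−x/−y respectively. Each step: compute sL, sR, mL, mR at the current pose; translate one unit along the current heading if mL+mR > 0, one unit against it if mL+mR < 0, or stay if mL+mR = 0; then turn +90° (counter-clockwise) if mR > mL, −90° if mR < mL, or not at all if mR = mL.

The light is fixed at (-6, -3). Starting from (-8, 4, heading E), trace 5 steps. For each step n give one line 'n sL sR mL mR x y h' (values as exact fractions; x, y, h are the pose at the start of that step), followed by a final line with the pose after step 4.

n=0: pose=(-8,4,E); sL=3/5, sR=15/4; mL=99/40, mR=-87/40; mL+mR=3/10 → advance +1; mR−mL=-93/20 → turn -1·90°
n=1: pose=(-7,4,S); sL=60/29, sR=60/41; mL=3330/1189, mR=-2100/1189; mL+mR=30/29 → advance +1; mR−mL=-5430/1189 → turn -1·90°
n=2: pose=(-7,3,W); sL=10/3, sR=2/3; mL=11/3, mR=-2; mL+mR=5/3 → advance +1; mR−mL=-17/3 → turn -1·90°
n=3: pose=(-8,3,N); sL=60/89, sR=12/13; mL=1314/1157, mR=-924/1157; mL+mR=30/89 → advance +1; mR−mL=-2238/1157 → turn -1·90°
n=4: pose=(-8,4,E); sL=3/5, sR=15/4; mL=99/40, mR=-87/40; mL+mR=3/10 → advance +1; mR−mL=-93/20 → turn -1·90°

0 3/5 15/4 99/40 -87/40 -8 4 E
1 60/29 60/41 3330/1189 -2100/1189 -7 4 S
2 10/3 2/3 11/3 -2 -7 3 W
3 60/89 12/13 1314/1157 -924/1157 -8 3 N
4 3/5 15/4 99/40 -87/40 -8 4 E
final -7 4 S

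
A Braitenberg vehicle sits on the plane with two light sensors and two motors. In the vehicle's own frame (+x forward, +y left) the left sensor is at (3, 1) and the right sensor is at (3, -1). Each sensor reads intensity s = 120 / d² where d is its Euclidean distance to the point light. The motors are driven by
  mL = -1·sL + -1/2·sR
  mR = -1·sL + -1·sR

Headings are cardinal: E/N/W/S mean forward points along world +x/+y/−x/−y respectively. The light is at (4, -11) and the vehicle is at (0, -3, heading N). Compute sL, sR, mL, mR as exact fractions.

60/73 12/13 -1218/949 -1656/949

left sensor world pos  = (-1, 0); dL² = 146
right sensor world pos = (1, 0); dR² = 130
sL = 120/146 = 60/73
sR = 120/130 = 12/13
mL = -1·sL + -1/2·sR = -1218/949
mR = -1·sL + -1·sR = -1656/949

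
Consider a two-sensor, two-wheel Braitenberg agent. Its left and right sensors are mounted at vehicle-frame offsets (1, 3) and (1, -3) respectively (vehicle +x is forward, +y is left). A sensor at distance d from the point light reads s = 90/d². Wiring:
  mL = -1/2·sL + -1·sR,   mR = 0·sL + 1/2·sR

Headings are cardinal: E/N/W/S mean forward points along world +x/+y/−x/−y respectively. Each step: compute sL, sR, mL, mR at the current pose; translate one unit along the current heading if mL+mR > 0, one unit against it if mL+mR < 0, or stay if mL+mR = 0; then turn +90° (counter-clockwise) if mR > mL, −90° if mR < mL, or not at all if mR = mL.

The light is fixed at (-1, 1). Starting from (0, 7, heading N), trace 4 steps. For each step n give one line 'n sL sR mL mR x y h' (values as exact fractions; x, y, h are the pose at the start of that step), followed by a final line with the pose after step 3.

n=0: pose=(0,7,N); sL=90/53, sR=18/13; mL=-1539/689, mR=9/13; mL+mR=-1062/689 → advance -1; mR−mL=2016/689 → turn +1·90°
n=1: pose=(0,6,W); sL=45/2, sR=45/32; mL=-405/32, mR=45/64; mL+mR=-765/64 → advance -1; mR−mL=855/64 → turn +1·90°
n=2: pose=(1,6,S); sL=90/41, sR=90/17; mL=-4455/697, mR=45/17; mL+mR=-2610/697 → advance -1; mR−mL=6300/697 → turn +1·90°
n=3: pose=(1,7,E); sL=1, sR=5; mL=-11/2, mR=5/2; mL+mR=-3 → advance -1; mR−mL=8 → turn +1·90°

0 90/53 18/13 -1539/689 9/13 0 7 N
1 45/2 45/32 -405/32 45/64 0 6 W
2 90/41 90/17 -4455/697 45/17 1 6 S
3 1 5 -11/2 5/2 1 7 E
final 0 7 N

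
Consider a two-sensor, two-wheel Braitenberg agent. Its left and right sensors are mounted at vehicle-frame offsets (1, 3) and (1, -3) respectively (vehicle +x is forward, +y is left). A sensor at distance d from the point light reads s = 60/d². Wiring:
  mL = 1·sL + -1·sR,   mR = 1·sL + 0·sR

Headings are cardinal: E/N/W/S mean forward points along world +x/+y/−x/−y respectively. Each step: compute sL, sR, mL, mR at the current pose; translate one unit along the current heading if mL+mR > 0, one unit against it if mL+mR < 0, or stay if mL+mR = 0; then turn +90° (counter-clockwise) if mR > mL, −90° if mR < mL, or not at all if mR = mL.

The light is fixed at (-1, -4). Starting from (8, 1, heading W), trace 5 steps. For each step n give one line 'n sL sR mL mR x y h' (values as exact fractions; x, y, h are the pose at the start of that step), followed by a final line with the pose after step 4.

0 15/17 15/32 225/544 15/17 8 1 W
1 60/137 60/41 -5760/5617 60/137 7 1 S
2 10/27 2/3 -8/27 10/27 7 2 E
3 12/17 60/193 1296/3281 12/17 8 2 N
4 3/4 15/41 63/164 3/4 8 3 W
final 7 3 S

n=0: pose=(8,1,W); sL=15/17, sR=15/32; mL=225/544, mR=15/17; mL+mR=705/544 → advance +1; mR−mL=15/32 → turn +1·90°
n=1: pose=(7,1,S); sL=60/137, sR=60/41; mL=-5760/5617, mR=60/137; mL+mR=-3300/5617 → advance -1; mR−mL=60/41 → turn +1·90°
n=2: pose=(7,2,E); sL=10/27, sR=2/3; mL=-8/27, mR=10/27; mL+mR=2/27 → advance +1; mR−mL=2/3 → turn +1·90°
n=3: pose=(8,2,N); sL=12/17, sR=60/193; mL=1296/3281, mR=12/17; mL+mR=3612/3281 → advance +1; mR−mL=60/193 → turn +1·90°
n=4: pose=(8,3,W); sL=3/4, sR=15/41; mL=63/164, mR=3/4; mL+mR=93/82 → advance +1; mR−mL=15/41 → turn +1·90°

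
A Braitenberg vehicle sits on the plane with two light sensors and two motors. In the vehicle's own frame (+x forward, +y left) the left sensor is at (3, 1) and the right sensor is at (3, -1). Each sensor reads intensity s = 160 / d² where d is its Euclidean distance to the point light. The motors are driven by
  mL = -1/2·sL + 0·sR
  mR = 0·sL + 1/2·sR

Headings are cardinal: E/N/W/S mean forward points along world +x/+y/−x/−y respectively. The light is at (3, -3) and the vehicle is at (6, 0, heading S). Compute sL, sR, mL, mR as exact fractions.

10 40 -5 20

left sensor world pos  = (7, -3); dL² = 16
right sensor world pos = (5, -3); dR² = 4
sL = 160/16 = 10
sR = 160/4 = 40
mL = -1/2·sL + 0·sR = -5
mR = 0·sL + 1/2·sR = 20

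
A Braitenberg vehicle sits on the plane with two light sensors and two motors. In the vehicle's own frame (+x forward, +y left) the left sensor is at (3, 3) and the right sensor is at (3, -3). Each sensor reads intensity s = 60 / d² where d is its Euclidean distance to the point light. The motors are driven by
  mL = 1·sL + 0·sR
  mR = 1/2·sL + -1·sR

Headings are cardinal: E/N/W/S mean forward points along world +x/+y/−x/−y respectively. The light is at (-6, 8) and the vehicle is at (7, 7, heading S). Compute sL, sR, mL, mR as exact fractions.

15/68 15/29 15/68 -1605/3944

left sensor world pos  = (10, 4); dL² = 272
right sensor world pos = (4, 4); dR² = 116
sL = 60/272 = 15/68
sR = 60/116 = 15/29
mL = 1·sL + 0·sR = 15/68
mR = 1/2·sL + -1·sR = -1605/3944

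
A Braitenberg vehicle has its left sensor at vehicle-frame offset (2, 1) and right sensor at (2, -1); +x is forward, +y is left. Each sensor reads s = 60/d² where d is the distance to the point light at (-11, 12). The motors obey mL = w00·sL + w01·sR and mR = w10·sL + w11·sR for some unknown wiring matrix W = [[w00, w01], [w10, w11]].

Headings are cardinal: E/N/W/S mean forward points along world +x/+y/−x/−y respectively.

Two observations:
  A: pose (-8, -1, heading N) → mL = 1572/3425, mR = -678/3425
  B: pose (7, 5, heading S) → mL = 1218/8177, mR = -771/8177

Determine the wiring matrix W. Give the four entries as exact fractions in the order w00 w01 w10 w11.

1/2 1/2 1/2 -1

obs A: pose=(-8,-1,N) → sL=12/25, sR=60/137, mL=1572/3425, mR=-678/3425
obs B: pose=(7,5,S) → sL=30/221, sR=6/37, mL=1218/8177, mR=-771/8177
sensor matrix S = [[12/25, 60/137], [30/221, 6/37]]; det S = 514944/28006225
solve [mL_A; mL_B] = S·[w00; w01] and [mR_A; mR_B] = S·[w10; w11]:
  w00 = 1/2, w01 = 1/2, w10 = 1/2, w11 = -1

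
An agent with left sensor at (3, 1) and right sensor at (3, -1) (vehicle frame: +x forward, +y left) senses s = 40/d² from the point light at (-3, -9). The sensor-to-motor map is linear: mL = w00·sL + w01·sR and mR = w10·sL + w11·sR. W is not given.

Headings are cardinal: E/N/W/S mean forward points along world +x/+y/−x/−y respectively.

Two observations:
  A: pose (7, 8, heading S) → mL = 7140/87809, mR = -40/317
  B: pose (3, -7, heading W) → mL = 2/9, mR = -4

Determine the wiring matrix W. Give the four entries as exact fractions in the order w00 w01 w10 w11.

obs A: pose=(7,8,S) → sL=40/317, sR=40/277, mL=7140/87809, mR=-40/317
obs B: pose=(3,-7,W) → sL=4, sR=20/9, mL=2/9, mR=-4
sensor matrix S = [[40/317, 40/277], [4, 20/9]]; det S = -234880/790281
solve [mL_A; mL_B] = S·[w00; w01] and [mR_A; mR_B] = S·[w10; w11]:
  w00 = -1/2, w01 = 1, w10 = -1, w11 = 0

-1/2 1 -1 0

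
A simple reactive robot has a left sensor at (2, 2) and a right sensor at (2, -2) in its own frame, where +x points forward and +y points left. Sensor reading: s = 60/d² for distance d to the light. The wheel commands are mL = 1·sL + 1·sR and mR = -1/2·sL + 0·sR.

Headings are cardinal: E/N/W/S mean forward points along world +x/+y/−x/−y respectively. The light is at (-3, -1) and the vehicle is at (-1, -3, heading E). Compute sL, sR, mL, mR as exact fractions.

15/4 15/8 45/8 -15/8

left sensor world pos  = (1, -1); dL² = 16
right sensor world pos = (1, -5); dR² = 32
sL = 60/16 = 15/4
sR = 60/32 = 15/8
mL = 1·sL + 1·sR = 45/8
mR = -1/2·sL + 0·sR = -15/8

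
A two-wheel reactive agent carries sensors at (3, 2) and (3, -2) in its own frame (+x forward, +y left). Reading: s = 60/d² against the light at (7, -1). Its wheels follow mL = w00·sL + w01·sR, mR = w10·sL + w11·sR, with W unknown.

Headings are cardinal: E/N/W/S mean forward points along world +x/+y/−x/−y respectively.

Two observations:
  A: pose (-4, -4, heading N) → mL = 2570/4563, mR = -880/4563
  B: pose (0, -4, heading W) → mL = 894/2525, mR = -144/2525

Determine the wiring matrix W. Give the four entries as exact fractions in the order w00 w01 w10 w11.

-1/2 1 1/2 -1/2

obs A: pose=(-4,-4,N) → sL=60/169, sR=20/27, mL=2570/4563, mR=-880/4563
obs B: pose=(0,-4,W) → sL=12/25, sR=60/101, mL=894/2525, mR=-144/2525
sensor matrix S = [[60/169, 20/27], [12/25, 60/101]]; det S = -111104/768105
solve [mL_A; mL_B] = S·[w00; w01] and [mR_A; mR_B] = S·[w10; w11]:
  w00 = -1/2, w01 = 1, w10 = 1/2, w11 = -1/2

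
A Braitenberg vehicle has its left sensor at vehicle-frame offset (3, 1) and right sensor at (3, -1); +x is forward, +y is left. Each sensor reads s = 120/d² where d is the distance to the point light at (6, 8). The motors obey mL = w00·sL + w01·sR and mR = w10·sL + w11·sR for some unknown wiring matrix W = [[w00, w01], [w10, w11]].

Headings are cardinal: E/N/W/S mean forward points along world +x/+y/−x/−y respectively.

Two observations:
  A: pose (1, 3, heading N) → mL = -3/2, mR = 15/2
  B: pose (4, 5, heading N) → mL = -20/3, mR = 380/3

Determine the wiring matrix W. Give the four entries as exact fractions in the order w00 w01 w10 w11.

-1/2 0 1/2 1

obs A: pose=(1,3,N) → sL=3, sR=6, mL=-3/2, mR=15/2
obs B: pose=(4,5,N) → sL=40/3, sR=120, mL=-20/3, mR=380/3
sensor matrix S = [[3, 6], [40/3, 120]]; det S = 280
solve [mL_A; mL_B] = S·[w00; w01] and [mR_A; mR_B] = S·[w10; w11]:
  w00 = -1/2, w01 = 0, w10 = 1/2, w11 = 1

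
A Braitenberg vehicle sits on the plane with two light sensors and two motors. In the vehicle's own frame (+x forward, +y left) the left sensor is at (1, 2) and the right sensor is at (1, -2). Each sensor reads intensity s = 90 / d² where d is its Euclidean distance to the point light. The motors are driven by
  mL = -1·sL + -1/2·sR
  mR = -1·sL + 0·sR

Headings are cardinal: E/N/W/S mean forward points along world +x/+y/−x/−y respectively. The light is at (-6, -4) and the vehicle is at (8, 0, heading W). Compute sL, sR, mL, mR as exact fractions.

90/173 18/41 -5247/7093 -90/173

left sensor world pos  = (7, -2); dL² = 173
right sensor world pos = (7, 2); dR² = 205
sL = 90/173 = 90/173
sR = 90/205 = 18/41
mL = -1·sL + -1/2·sR = -5247/7093
mR = -1·sL + 0·sR = -90/173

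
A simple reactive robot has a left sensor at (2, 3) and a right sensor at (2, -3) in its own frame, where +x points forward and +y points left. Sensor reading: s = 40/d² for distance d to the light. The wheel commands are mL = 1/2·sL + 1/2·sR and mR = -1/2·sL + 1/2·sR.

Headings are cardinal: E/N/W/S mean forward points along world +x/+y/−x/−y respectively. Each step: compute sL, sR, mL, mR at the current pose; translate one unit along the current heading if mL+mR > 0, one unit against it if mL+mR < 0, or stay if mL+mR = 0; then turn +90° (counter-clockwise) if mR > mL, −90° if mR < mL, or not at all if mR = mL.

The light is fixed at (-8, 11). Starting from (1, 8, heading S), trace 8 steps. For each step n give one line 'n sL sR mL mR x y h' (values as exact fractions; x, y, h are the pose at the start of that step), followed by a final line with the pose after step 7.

n=0: pose=(1,8,S); sL=40/169, sR=40/61; mL=4600/10309, mR=2160/10309; mL+mR=40/61 → advance +1; mR−mL=-40/169 → turn -1·90°
n=1: pose=(1,7,W); sL=20/49, sR=4/5; mL=148/245, mR=48/245; mL+mR=4/5 → advance +1; mR−mL=-20/49 → turn -1·90°
n=2: pose=(0,7,N); sL=40/29, sR=8/25; mL=616/725, mR=-384/725; mL+mR=8/25 → advance +1; mR−mL=-40/29 → turn -1·90°
n=3: pose=(0,8,E); sL=2/5, sR=5/17; mL=59/170, mR=-9/170; mL+mR=5/17 → advance +1; mR−mL=-2/5 → turn -1·90°
n=4: pose=(1,8,S); sL=40/169, sR=40/61; mL=4600/10309, mR=2160/10309; mL+mR=40/61 → advance +1; mR−mL=-40/169 → turn -1·90°
n=5: pose=(1,7,W); sL=20/49, sR=4/5; mL=148/245, mR=48/245; mL+mR=4/5 → advance +1; mR−mL=-20/49 → turn -1·90°
n=6: pose=(0,7,N); sL=40/29, sR=8/25; mL=616/725, mR=-384/725; mL+mR=8/25 → advance +1; mR−mL=-40/29 → turn -1·90°
n=7: pose=(0,8,E); sL=2/5, sR=5/17; mL=59/170, mR=-9/170; mL+mR=5/17 → advance +1; mR−mL=-2/5 → turn -1·90°

0 40/169 40/61 4600/10309 2160/10309 1 8 S
1 20/49 4/5 148/245 48/245 1 7 W
2 40/29 8/25 616/725 -384/725 0 7 N
3 2/5 5/17 59/170 -9/170 0 8 E
4 40/169 40/61 4600/10309 2160/10309 1 8 S
5 20/49 4/5 148/245 48/245 1 7 W
6 40/29 8/25 616/725 -384/725 0 7 N
7 2/5 5/17 59/170 -9/170 0 8 E
final 1 8 S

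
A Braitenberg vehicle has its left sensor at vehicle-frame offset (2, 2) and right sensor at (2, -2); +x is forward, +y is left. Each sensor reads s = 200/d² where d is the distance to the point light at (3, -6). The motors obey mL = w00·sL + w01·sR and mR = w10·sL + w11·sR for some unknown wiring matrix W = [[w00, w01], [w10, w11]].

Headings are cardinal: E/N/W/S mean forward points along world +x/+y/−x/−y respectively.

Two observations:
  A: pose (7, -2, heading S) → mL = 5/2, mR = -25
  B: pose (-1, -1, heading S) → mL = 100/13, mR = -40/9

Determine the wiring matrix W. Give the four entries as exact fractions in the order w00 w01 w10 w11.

1/2 0 0 -1

obs A: pose=(7,-2,S) → sL=5, sR=25, mL=5/2, mR=-25
obs B: pose=(-1,-1,S) → sL=200/13, sR=40/9, mL=100/13, mR=-40/9
sensor matrix S = [[5, 25], [200/13, 40/9]]; det S = -42400/117
solve [mL_A; mL_B] = S·[w00; w01] and [mR_A; mR_B] = S·[w10; w11]:
  w00 = 1/2, w01 = 0, w10 = 0, w11 = -1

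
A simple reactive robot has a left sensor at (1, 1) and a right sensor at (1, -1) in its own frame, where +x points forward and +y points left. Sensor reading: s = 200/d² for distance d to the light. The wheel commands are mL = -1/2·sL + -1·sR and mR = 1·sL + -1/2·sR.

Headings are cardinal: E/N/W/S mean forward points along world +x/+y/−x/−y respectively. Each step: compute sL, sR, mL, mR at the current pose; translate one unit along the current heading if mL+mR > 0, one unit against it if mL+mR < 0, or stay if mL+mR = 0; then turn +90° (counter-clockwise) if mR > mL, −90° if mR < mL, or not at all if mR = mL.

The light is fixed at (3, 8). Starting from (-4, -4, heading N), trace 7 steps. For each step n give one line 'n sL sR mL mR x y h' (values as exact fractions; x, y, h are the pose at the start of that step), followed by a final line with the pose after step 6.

n=0: pose=(-4,-4,N); sL=40/37, sR=200/157; mL=-10540/5809, mR=2580/5809; mL+mR=-7960/5809 → advance -1; mR−mL=13120/5809 → turn +1·90°
n=1: pose=(-4,-5,W); sL=10/13, sR=25/26; mL=-35/26, mR=15/52; mL+mR=-55/52 → advance -1; mR−mL=85/52 → turn +1·90°
n=2: pose=(-3,-5,S); sL=200/221, sR=40/49; mL=-13740/10829, mR=5380/10829; mL+mR=-8360/10829 → advance -1; mR−mL=19120/10829 → turn +1·90°
n=3: pose=(-3,-4,E); sL=100/73, sR=100/97; mL=-12150/7081, mR=6050/7081; mL+mR=-6100/7081 → advance -1; mR−mL=18200/7081 → turn +1·90°
n=4: pose=(-4,-4,N); sL=40/37, sR=200/157; mL=-10540/5809, mR=2580/5809; mL+mR=-7960/5809 → advance -1; mR−mL=13120/5809 → turn +1·90°
n=5: pose=(-4,-5,W); sL=10/13, sR=25/26; mL=-35/26, mR=15/52; mL+mR=-55/52 → advance -1; mR−mL=85/52 → turn +1·90°
n=6: pose=(-3,-5,S); sL=200/221, sR=40/49; mL=-13740/10829, mR=5380/10829; mL+mR=-8360/10829 → advance -1; mR−mL=19120/10829 → turn +1·90°

0 40/37 200/157 -10540/5809 2580/5809 -4 -4 N
1 10/13 25/26 -35/26 15/52 -4 -5 W
2 200/221 40/49 -13740/10829 5380/10829 -3 -5 S
3 100/73 100/97 -12150/7081 6050/7081 -3 -4 E
4 40/37 200/157 -10540/5809 2580/5809 -4 -4 N
5 10/13 25/26 -35/26 15/52 -4 -5 W
6 200/221 40/49 -13740/10829 5380/10829 -3 -5 S
final -3 -4 E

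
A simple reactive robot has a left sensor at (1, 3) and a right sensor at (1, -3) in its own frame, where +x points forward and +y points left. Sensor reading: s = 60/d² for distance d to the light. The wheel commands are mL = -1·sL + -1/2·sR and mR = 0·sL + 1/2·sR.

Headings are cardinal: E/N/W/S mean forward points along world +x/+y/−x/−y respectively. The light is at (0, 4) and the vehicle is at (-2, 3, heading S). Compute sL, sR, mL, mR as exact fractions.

12 60/29 -378/29 30/29

left sensor world pos  = (1, 2); dL² = 5
right sensor world pos = (-5, 2); dR² = 29
sL = 60/5 = 12
sR = 60/29 = 60/29
mL = -1·sL + -1/2·sR = -378/29
mR = 0·sL + 1/2·sR = 30/29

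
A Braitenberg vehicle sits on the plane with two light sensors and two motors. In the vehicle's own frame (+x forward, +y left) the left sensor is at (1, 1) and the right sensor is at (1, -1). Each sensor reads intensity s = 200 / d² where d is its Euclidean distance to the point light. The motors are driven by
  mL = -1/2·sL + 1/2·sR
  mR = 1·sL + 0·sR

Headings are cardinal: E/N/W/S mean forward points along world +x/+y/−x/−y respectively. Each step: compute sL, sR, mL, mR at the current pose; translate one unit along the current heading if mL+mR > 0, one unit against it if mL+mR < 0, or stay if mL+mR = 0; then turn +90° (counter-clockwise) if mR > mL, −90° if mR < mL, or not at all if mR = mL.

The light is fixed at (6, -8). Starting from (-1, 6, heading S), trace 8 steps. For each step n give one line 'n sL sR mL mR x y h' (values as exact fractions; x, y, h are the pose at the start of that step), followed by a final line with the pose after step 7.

n=0: pose=(-1,6,S); sL=40/41, sR=200/233; mL=-560/9553, mR=40/41; mL+mR=8760/9553 → advance +1; mR−mL=9880/9553 → turn +1·90°
n=1: pose=(-1,5,E); sL=25/29, sR=10/9; mL=65/522, mR=25/29; mL+mR=515/522 → advance +1; mR−mL=385/522 → turn +1·90°
n=2: pose=(0,5,N); sL=40/49, sR=200/221; mL=480/10829, mR=40/49; mL+mR=9320/10829 → advance +1; mR−mL=8360/10829 → turn +1·90°
n=3: pose=(0,6,W); sL=100/109, sR=100/137; mL=-1400/14933, mR=100/109; mL+mR=12300/14933 → advance +1; mR−mL=15100/14933 → turn +1·90°
n=4: pose=(-1,6,S); sL=40/41, sR=200/233; mL=-560/9553, mR=40/41; mL+mR=8760/9553 → advance +1; mR−mL=9880/9553 → turn +1·90°
n=5: pose=(-1,5,E); sL=25/29, sR=10/9; mL=65/522, mR=25/29; mL+mR=515/522 → advance +1; mR−mL=385/522 → turn +1·90°
n=6: pose=(0,5,N); sL=40/49, sR=200/221; mL=480/10829, mR=40/49; mL+mR=9320/10829 → advance +1; mR−mL=8360/10829 → turn +1·90°
n=7: pose=(0,6,W); sL=100/109, sR=100/137; mL=-1400/14933, mR=100/109; mL+mR=12300/14933 → advance +1; mR−mL=15100/14933 → turn +1·90°

0 40/41 200/233 -560/9553 40/41 -1 6 S
1 25/29 10/9 65/522 25/29 -1 5 E
2 40/49 200/221 480/10829 40/49 0 5 N
3 100/109 100/137 -1400/14933 100/109 0 6 W
4 40/41 200/233 -560/9553 40/41 -1 6 S
5 25/29 10/9 65/522 25/29 -1 5 E
6 40/49 200/221 480/10829 40/49 0 5 N
7 100/109 100/137 -1400/14933 100/109 0 6 W
final -1 6 S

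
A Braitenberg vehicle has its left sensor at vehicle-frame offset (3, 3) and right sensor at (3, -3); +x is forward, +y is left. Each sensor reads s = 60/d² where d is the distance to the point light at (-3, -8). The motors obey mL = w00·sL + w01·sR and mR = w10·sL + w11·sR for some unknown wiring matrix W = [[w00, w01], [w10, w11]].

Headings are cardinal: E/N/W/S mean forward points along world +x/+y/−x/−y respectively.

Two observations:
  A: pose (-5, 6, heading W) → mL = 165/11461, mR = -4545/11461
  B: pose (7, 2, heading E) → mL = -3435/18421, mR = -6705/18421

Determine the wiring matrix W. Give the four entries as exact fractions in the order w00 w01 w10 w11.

obs A: pose=(-5,6,W) → sL=30/73, sR=30/157, mL=165/11461, mR=-4545/11461
obs B: pose=(7,2,E) → sL=30/169, sR=30/109, mL=-3435/18421, mR=-6705/18421
sensor matrix S = [[30/73, 30/157], [30/169, 30/109]]; det S = 16718400/211123081
solve [mL_A; mL_B] = S·[w00; w01] and [mR_A; mR_B] = S·[w10; w11]:
  w00 = 1/2, w01 = -1, w10 = -1/2, w11 = -1

1/2 -1 -1/2 -1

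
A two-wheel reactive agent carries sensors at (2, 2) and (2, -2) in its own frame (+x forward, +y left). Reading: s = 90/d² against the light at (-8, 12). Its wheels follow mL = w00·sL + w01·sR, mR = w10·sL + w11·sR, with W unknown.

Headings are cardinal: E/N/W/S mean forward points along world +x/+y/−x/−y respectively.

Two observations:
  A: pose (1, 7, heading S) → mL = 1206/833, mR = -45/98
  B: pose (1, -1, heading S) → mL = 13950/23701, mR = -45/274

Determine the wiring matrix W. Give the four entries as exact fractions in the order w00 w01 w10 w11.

1 1 0 -1/2

obs A: pose=(1,7,S) → sL=9/17, sR=45/49, mL=1206/833, mR=-45/98
obs B: pose=(1,-1,S) → sL=45/173, sR=45/137, mL=13950/23701, mR=-45/274
sensor matrix S = [[9/17, 45/49], [45/173, 45/137]]; det S = -1283040/19742933
solve [mL_A; mL_B] = S·[w00; w01] and [mR_A; mR_B] = S·[w10; w11]:
  w00 = 1, w01 = 1, w10 = 0, w11 = -1/2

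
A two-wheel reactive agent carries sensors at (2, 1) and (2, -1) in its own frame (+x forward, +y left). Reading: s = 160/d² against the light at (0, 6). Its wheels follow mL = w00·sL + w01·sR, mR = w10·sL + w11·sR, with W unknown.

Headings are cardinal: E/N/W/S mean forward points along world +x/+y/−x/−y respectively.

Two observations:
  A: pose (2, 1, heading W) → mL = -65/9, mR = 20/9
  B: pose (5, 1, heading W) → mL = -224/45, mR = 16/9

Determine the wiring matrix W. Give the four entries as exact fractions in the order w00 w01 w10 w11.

-1/2 -1/2 1/2 0

obs A: pose=(2,1,W) → sL=40/9, sR=10, mL=-65/9, mR=20/9
obs B: pose=(5,1,W) → sL=32/9, sR=32/5, mL=-224/45, mR=16/9
sensor matrix S = [[40/9, 10], [32/9, 32/5]]; det S = -64/9
solve [mL_A; mL_B] = S·[w00; w01] and [mR_A; mR_B] = S·[w10; w11]:
  w00 = -1/2, w01 = -1/2, w10 = 1/2, w11 = 0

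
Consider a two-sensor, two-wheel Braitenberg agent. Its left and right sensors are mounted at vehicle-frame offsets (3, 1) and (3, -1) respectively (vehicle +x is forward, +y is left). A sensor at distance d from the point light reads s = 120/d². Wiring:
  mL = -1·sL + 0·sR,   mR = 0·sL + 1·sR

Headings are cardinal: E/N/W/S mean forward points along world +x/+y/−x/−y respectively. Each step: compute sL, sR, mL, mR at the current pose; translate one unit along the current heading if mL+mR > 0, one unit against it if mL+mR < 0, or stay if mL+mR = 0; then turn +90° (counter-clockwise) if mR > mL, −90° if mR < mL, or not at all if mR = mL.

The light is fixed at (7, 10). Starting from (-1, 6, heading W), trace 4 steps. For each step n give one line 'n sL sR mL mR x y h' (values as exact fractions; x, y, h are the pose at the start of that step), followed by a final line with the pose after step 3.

n=0: pose=(-1,6,W); sL=60/73, sR=12/13; mL=-60/73, mR=12/13; mL+mR=96/949 → advance +1; mR−mL=1656/949 → turn +1·90°
n=1: pose=(-2,6,S); sL=120/113, sR=120/149; mL=-120/113, mR=120/149; mL+mR=-4320/16837 → advance -1; mR−mL=31440/16837 → turn +1·90°
n=2: pose=(-2,7,E); sL=3, sR=30/13; mL=-3, mR=30/13; mL+mR=-9/13 → advance -1; mR−mL=69/13 → turn +1·90°
n=3: pose=(-3,7,N); sL=120/121, sR=40/27; mL=-120/121, mR=40/27; mL+mR=1600/3267 → advance +1; mR−mL=8080/3267 → turn +1·90°

0 60/73 12/13 -60/73 12/13 -1 6 W
1 120/113 120/149 -120/113 120/149 -2 6 S
2 3 30/13 -3 30/13 -2 7 E
3 120/121 40/27 -120/121 40/27 -3 7 N
final -3 8 W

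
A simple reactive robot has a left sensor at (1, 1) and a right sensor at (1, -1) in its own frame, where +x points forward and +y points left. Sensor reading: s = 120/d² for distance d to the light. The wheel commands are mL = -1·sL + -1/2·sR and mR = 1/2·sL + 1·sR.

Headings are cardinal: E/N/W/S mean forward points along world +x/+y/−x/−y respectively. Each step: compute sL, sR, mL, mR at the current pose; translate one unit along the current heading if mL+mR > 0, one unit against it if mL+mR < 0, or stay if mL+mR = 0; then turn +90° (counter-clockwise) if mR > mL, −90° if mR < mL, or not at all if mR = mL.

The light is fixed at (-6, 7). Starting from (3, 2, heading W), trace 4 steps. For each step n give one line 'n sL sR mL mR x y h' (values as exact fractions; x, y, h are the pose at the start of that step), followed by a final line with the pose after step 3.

0 6/5 3/2 -39/20 21/10 3 2 W
1 40/39 24/17 -1148/663 1276/663 2 2 S
2 60/53 12/13 -1098/689 1026/689 2 1 E
3 120/61 120/89 -14340/5429 12660/5429 1 1 N
final 1 0 W

n=0: pose=(3,2,W); sL=6/5, sR=3/2; mL=-39/20, mR=21/10; mL+mR=3/20 → advance +1; mR−mL=81/20 → turn +1·90°
n=1: pose=(2,2,S); sL=40/39, sR=24/17; mL=-1148/663, mR=1276/663; mL+mR=128/663 → advance +1; mR−mL=808/221 → turn +1·90°
n=2: pose=(2,1,E); sL=60/53, sR=12/13; mL=-1098/689, mR=1026/689; mL+mR=-72/689 → advance -1; mR−mL=2124/689 → turn +1·90°
n=3: pose=(1,1,N); sL=120/61, sR=120/89; mL=-14340/5429, mR=12660/5429; mL+mR=-1680/5429 → advance -1; mR−mL=27000/5429 → turn +1·90°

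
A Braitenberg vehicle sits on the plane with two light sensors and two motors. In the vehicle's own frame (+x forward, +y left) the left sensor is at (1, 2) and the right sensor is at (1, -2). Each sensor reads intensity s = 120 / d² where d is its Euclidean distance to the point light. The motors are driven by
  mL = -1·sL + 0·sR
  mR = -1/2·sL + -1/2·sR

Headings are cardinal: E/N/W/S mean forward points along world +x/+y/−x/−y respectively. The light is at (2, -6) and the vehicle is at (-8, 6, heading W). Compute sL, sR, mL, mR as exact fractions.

left sensor world pos  = (-9, 4); dL² = 221
right sensor world pos = (-9, 8); dR² = 317
sL = 120/221 = 120/221
sR = 120/317 = 120/317
mL = -1·sL + 0·sR = -120/221
mR = -1/2·sL + -1/2·sR = -32280/70057

120/221 120/317 -120/221 -32280/70057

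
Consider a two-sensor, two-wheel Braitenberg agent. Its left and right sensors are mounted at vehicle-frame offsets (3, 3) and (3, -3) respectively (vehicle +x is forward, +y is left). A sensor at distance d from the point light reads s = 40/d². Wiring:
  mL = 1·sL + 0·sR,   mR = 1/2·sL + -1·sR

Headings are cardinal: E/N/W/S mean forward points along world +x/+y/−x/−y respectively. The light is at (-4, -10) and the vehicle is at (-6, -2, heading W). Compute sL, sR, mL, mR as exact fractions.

left sensor world pos  = (-9, -5); dL² = 50
right sensor world pos = (-9, 1); dR² = 146
sL = 40/50 = 4/5
sR = 40/146 = 20/73
mL = 1·sL + 0·sR = 4/5
mR = 1/2·sL + -1·sR = 46/365

4/5 20/73 4/5 46/365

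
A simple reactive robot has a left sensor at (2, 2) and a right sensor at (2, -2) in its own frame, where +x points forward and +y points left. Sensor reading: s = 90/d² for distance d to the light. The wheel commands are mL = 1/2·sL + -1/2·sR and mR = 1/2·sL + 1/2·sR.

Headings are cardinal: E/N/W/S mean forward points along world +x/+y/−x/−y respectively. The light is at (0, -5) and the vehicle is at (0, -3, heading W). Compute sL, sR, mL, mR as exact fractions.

45/2 9/2 9 27/2

left sensor world pos  = (-2, -5); dL² = 4
right sensor world pos = (-2, -1); dR² = 20
sL = 90/4 = 45/2
sR = 90/20 = 9/2
mL = 1/2·sL + -1/2·sR = 9
mR = 1/2·sL + 1/2·sR = 27/2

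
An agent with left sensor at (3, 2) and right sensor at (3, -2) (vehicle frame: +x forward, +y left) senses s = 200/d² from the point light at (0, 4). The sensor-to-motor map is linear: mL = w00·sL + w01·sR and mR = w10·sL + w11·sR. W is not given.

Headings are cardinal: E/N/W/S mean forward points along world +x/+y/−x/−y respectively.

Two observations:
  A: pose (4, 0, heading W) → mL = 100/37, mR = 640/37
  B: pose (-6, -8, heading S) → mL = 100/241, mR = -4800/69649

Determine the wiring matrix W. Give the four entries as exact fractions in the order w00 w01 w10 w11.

obs A: pose=(4,0,W) → sL=200/37, sR=40, mL=100/37, mR=640/37
obs B: pose=(-6,-8,S) → sL=200/241, sR=200/289, mL=100/241, mR=-4800/69649
sensor matrix S = [[200/37, 40], [200/241, 200/289]]; det S = -75904000/2577013
solve [mL_A; mL_B] = S·[w00; w01] and [mR_A; mR_B] = S·[w10; w11]:
  w00 = 1/2, w01 = 0, w10 = -1/2, w11 = 1/2

1/2 0 -1/2 1/2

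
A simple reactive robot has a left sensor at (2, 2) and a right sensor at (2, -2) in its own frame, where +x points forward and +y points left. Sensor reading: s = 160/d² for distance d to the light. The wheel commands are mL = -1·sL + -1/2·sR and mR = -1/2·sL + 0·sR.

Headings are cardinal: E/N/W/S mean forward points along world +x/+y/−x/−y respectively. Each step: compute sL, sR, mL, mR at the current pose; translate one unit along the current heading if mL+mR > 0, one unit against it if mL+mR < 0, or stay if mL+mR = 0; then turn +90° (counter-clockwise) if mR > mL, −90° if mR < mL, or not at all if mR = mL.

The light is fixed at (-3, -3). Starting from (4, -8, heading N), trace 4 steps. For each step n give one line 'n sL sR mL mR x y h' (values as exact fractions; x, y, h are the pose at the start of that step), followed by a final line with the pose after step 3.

n=0: pose=(4,-8,N); sL=80/17, sR=16/9; mL=-856/153, mR=-40/17; mL+mR=-1216/153 → advance -1; mR−mL=496/153 → turn +1·90°
n=1: pose=(4,-9,W); sL=160/89, sR=160/41; mL=-13680/3649, mR=-80/89; mL+mR=-16960/3649 → advance -1; mR−mL=10400/3649 → turn +1·90°
n=2: pose=(5,-9,S); sL=40/41, sR=8/5; mL=-364/205, mR=-20/41; mL+mR=-464/205 → advance -1; mR−mL=264/205 → turn +1·90°
n=3: pose=(5,-8,E); sL=160/109, sR=160/149; mL=-32560/16241, mR=-80/109; mL+mR=-44480/16241 → advance -1; mR−mL=20640/16241 → turn +1·90°

0 80/17 16/9 -856/153 -40/17 4 -8 N
1 160/89 160/41 -13680/3649 -80/89 4 -9 W
2 40/41 8/5 -364/205 -20/41 5 -9 S
3 160/109 160/149 -32560/16241 -80/109 5 -8 E
final 4 -8 N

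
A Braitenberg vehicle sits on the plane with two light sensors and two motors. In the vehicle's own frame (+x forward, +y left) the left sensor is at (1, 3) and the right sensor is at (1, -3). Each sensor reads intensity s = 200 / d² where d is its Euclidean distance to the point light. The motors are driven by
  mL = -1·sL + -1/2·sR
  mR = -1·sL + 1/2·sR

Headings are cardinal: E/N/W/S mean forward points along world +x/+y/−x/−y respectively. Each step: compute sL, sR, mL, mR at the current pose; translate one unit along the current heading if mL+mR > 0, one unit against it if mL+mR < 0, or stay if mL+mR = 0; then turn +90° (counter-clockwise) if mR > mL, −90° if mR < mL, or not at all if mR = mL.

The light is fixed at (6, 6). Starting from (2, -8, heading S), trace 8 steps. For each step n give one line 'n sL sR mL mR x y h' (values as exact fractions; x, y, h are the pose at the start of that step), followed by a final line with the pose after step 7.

n=0: pose=(2,-8,S); sL=100/113, sR=100/137; mL=-19350/15481, mR=-8050/15481; mL+mR=-200/113 → advance -1; mR−mL=100/137 → turn +1·90°
n=1: pose=(2,-7,E); sL=200/109, sR=40/53; mL=-12780/5777, mR=-8420/5777; mL+mR=-400/109 → advance -1; mR−mL=40/53 → turn +1·90°
n=2: pose=(1,-7,N); sL=25/26, sR=50/37; mL=-1575/962, mR=-275/962; mL+mR=-25/13 → advance -1; mR−mL=50/37 → turn +1·90°
n=3: pose=(1,-8,W); sL=8/13, sR=200/157; mL=-2556/2041, mR=44/2041; mL+mR=-16/13 → advance -1; mR−mL=200/157 → turn +1·90°
n=4: pose=(2,-8,S); sL=100/113, sR=100/137; mL=-19350/15481, mR=-8050/15481; mL+mR=-200/113 → advance -1; mR−mL=100/137 → turn +1·90°
n=5: pose=(2,-7,E); sL=200/109, sR=40/53; mL=-12780/5777, mR=-8420/5777; mL+mR=-400/109 → advance -1; mR−mL=40/53 → turn +1·90°
n=6: pose=(1,-7,N); sL=25/26, sR=50/37; mL=-1575/962, mR=-275/962; mL+mR=-25/13 → advance -1; mR−mL=50/37 → turn +1·90°
n=7: pose=(1,-8,W); sL=8/13, sR=200/157; mL=-2556/2041, mR=44/2041; mL+mR=-16/13 → advance -1; mR−mL=200/157 → turn +1·90°

0 100/113 100/137 -19350/15481 -8050/15481 2 -8 S
1 200/109 40/53 -12780/5777 -8420/5777 2 -7 E
2 25/26 50/37 -1575/962 -275/962 1 -7 N
3 8/13 200/157 -2556/2041 44/2041 1 -8 W
4 100/113 100/137 -19350/15481 -8050/15481 2 -8 S
5 200/109 40/53 -12780/5777 -8420/5777 2 -7 E
6 25/26 50/37 -1575/962 -275/962 1 -7 N
7 8/13 200/157 -2556/2041 44/2041 1 -8 W
final 2 -8 S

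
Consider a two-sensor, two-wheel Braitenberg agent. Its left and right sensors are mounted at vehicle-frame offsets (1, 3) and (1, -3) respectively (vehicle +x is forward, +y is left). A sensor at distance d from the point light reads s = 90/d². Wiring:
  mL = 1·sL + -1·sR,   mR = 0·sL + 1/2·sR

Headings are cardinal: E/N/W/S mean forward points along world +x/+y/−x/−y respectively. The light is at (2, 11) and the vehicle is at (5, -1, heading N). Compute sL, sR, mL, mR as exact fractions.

90/121 90/157 3240/18997 45/157

left sensor world pos  = (2, 0); dL² = 121
right sensor world pos = (8, 0); dR² = 157
sL = 90/121 = 90/121
sR = 90/157 = 90/157
mL = 1·sL + -1·sR = 3240/18997
mR = 0·sL + 1/2·sR = 45/157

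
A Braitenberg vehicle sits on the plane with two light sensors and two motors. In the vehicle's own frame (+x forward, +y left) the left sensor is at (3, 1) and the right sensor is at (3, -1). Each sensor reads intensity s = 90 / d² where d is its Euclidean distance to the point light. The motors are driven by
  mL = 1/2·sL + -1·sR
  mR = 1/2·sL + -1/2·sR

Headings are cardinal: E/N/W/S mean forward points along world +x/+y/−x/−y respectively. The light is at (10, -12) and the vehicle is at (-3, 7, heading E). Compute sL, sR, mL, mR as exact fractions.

9/50 45/212 -162/1325 -171/10600

left sensor world pos  = (0, 8); dL² = 500
right sensor world pos = (0, 6); dR² = 424
sL = 90/500 = 9/50
sR = 90/424 = 45/212
mL = 1/2·sL + -1·sR = -162/1325
mR = 1/2·sL + -1/2·sR = -171/10600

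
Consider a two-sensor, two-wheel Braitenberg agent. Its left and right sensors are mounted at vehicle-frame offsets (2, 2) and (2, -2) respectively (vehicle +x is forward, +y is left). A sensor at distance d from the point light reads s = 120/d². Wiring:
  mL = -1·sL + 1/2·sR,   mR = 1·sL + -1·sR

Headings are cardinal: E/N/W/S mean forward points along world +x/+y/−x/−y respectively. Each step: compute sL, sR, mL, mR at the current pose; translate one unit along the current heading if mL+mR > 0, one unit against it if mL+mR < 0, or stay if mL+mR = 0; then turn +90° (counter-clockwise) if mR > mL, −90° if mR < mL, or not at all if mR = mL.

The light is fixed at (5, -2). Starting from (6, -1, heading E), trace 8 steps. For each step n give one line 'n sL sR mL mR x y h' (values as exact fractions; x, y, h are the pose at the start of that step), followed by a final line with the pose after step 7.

n=0: pose=(6,-1,E); sL=20/3, sR=12; mL=-2/3, mR=-16/3; mL+mR=-6 → advance -1; mR−mL=-14/3 → turn -1·90°
n=1: pose=(5,-1,S); sL=24, sR=24; mL=-12, mR=0; mL+mR=-12 → advance -1; mR−mL=12 → turn +1·90°
n=2: pose=(5,0,E); sL=6, sR=30; mL=9, mR=-24; mL+mR=-15 → advance -1; mR−mL=-33 → turn -1·90°
n=3: pose=(4,0,S); sL=120, sR=40/3; mL=-340/3, mR=320/3; mL+mR=-20/3 → advance -1; mR−mL=220 → turn +1·90°
n=4: pose=(4,1,E); sL=60/13, sR=60; mL=330/13, mR=-720/13; mL+mR=-30 → advance -1; mR−mL=-1050/13 → turn -1·90°
n=5: pose=(3,1,S); sL=120, sR=120/17; mL=-1980/17, mR=1920/17; mL+mR=-60/17 → advance -1; mR−mL=3900/17 → turn +1·90°
n=6: pose=(3,2,E); sL=10/3, sR=30; mL=35/3, mR=-80/3; mL+mR=-15 → advance -1; mR−mL=-115/3 → turn -1·90°
n=7: pose=(2,2,S); sL=24, sR=120/29; mL=-636/29, mR=576/29; mL+mR=-60/29 → advance -1; mR−mL=1212/29 → turn +1·90°

0 20/3 12 -2/3 -16/3 6 -1 E
1 24 24 -12 0 5 -1 S
2 6 30 9 -24 5 0 E
3 120 40/3 -340/3 320/3 4 0 S
4 60/13 60 330/13 -720/13 4 1 E
5 120 120/17 -1980/17 1920/17 3 1 S
6 10/3 30 35/3 -80/3 3 2 E
7 24 120/29 -636/29 576/29 2 2 S
final 2 3 E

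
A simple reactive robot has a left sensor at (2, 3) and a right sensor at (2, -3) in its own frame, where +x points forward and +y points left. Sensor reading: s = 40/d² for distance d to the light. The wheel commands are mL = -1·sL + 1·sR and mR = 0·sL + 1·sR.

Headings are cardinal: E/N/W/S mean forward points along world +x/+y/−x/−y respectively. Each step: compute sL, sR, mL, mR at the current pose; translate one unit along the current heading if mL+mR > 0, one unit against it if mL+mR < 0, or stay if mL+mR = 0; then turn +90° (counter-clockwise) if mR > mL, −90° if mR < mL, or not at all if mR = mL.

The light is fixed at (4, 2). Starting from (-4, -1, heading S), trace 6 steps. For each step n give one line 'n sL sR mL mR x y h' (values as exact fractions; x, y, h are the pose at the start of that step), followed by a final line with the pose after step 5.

0 4/5 20/73 -192/365 20/73 -4 -1 S
1 40/37 40/61 -960/2257 40/61 -4 0 E
2 2/5 5/2 21/10 5/2 -3 0 N
3 40/97 8/17 96/1649 8/17 -3 1 W
4 20/17 4/13 -192/221 4/13 -4 1 S
5 8/9 8/9 0 8/9 -4 2 E
final -3 2 N

n=0: pose=(-4,-1,S); sL=4/5, sR=20/73; mL=-192/365, mR=20/73; mL+mR=-92/365 → advance -1; mR−mL=4/5 → turn +1·90°
n=1: pose=(-4,0,E); sL=40/37, sR=40/61; mL=-960/2257, mR=40/61; mL+mR=520/2257 → advance +1; mR−mL=40/37 → turn +1·90°
n=2: pose=(-3,0,N); sL=2/5, sR=5/2; mL=21/10, mR=5/2; mL+mR=23/5 → advance +1; mR−mL=2/5 → turn +1·90°
n=3: pose=(-3,1,W); sL=40/97, sR=8/17; mL=96/1649, mR=8/17; mL+mR=872/1649 → advance +1; mR−mL=40/97 → turn +1·90°
n=4: pose=(-4,1,S); sL=20/17, sR=4/13; mL=-192/221, mR=4/13; mL+mR=-124/221 → advance -1; mR−mL=20/17 → turn +1·90°
n=5: pose=(-4,2,E); sL=8/9, sR=8/9; mL=0, mR=8/9; mL+mR=8/9 → advance +1; mR−mL=8/9 → turn +1·90°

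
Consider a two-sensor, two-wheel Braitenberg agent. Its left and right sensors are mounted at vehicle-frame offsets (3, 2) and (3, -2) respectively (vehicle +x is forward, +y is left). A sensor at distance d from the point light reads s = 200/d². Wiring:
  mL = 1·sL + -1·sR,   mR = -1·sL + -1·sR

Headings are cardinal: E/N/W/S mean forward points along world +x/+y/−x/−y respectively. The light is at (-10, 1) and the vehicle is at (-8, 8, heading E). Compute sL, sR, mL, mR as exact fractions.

100/53 4 -112/53 -312/53

left sensor world pos  = (-5, 10); dL² = 106
right sensor world pos = (-5, 6); dR² = 50
sL = 200/106 = 100/53
sR = 200/50 = 4
mL = 1·sL + -1·sR = -112/53
mR = -1·sL + -1·sR = -312/53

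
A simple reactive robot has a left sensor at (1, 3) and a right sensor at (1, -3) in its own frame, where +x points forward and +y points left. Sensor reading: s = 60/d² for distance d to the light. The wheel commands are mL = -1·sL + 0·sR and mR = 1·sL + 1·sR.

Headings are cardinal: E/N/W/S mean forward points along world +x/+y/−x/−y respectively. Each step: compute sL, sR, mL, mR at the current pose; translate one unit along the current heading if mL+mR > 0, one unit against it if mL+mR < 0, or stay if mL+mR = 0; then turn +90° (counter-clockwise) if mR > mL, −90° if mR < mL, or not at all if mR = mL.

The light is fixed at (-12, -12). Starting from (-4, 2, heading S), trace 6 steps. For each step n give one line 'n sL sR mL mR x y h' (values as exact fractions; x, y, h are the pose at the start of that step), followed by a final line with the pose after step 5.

n=0: pose=(-4,2,S); sL=6/29, sR=30/97; mL=-6/29, mR=1452/2813; mL+mR=30/97 → advance +1; mR−mL=2034/2813 → turn +1·90°
n=1: pose=(-4,1,E); sL=60/337, sR=60/181; mL=-60/337, mR=31080/60997; mL+mR=60/181 → advance +1; mR−mL=41940/60997 → turn +1·90°
n=2: pose=(-3,1,N); sL=15/58, sR=3/17; mL=-15/58, mR=429/986; mL+mR=3/17 → advance +1; mR−mL=342/493 → turn +1·90°
n=3: pose=(-3,2,W); sL=12/37, sR=60/353; mL=-12/37, mR=6456/13061; mL+mR=60/353 → advance +1; mR−mL=10692/13061 → turn +1·90°
n=4: pose=(-4,2,S); sL=6/29, sR=30/97; mL=-6/29, mR=1452/2813; mL+mR=30/97 → advance +1; mR−mL=2034/2813 → turn +1·90°
n=5: pose=(-4,1,E); sL=60/337, sR=60/181; mL=-60/337, mR=31080/60997; mL+mR=60/181 → advance +1; mR−mL=41940/60997 → turn +1·90°

0 6/29 30/97 -6/29 1452/2813 -4 2 S
1 60/337 60/181 -60/337 31080/60997 -4 1 E
2 15/58 3/17 -15/58 429/986 -3 1 N
3 12/37 60/353 -12/37 6456/13061 -3 2 W
4 6/29 30/97 -6/29 1452/2813 -4 2 S
5 60/337 60/181 -60/337 31080/60997 -4 1 E
final -3 1 N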